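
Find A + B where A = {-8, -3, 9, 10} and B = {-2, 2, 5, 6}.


A + B = {a + b : a ∈ A, b ∈ B}.
Enumerate all |A|·|B| = 4·4 = 16 pairs (a, b) and collect distinct sums.
a = -8: -8+-2=-10, -8+2=-6, -8+5=-3, -8+6=-2
a = -3: -3+-2=-5, -3+2=-1, -3+5=2, -3+6=3
a = 9: 9+-2=7, 9+2=11, 9+5=14, 9+6=15
a = 10: 10+-2=8, 10+2=12, 10+5=15, 10+6=16
Collecting distinct sums: A + B = {-10, -6, -5, -3, -2, -1, 2, 3, 7, 8, 11, 12, 14, 15, 16}
|A + B| = 15

A + B = {-10, -6, -5, -3, -2, -1, 2, 3, 7, 8, 11, 12, 14, 15, 16}


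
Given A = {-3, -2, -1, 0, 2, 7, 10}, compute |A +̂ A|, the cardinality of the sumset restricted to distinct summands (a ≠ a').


Restricted sumset: A +̂ A = {a + a' : a ∈ A, a' ∈ A, a ≠ a'}.
Equivalently, take A + A and drop any sum 2a that is achievable ONLY as a + a for a ∈ A (i.e. sums representable only with equal summands).
Enumerate pairs (a, a') with a < a' (symmetric, so each unordered pair gives one sum; this covers all a ≠ a'):
  -3 + -2 = -5
  -3 + -1 = -4
  -3 + 0 = -3
  -3 + 2 = -1
  -3 + 7 = 4
  -3 + 10 = 7
  -2 + -1 = -3
  -2 + 0 = -2
  -2 + 2 = 0
  -2 + 7 = 5
  -2 + 10 = 8
  -1 + 0 = -1
  -1 + 2 = 1
  -1 + 7 = 6
  -1 + 10 = 9
  0 + 2 = 2
  0 + 7 = 7
  0 + 10 = 10
  2 + 7 = 9
  2 + 10 = 12
  7 + 10 = 17
Collected distinct sums: {-5, -4, -3, -2, -1, 0, 1, 2, 4, 5, 6, 7, 8, 9, 10, 12, 17}
|A +̂ A| = 17
(Reference bound: |A +̂ A| ≥ 2|A| - 3 for |A| ≥ 2, with |A| = 7 giving ≥ 11.)

|A +̂ A| = 17


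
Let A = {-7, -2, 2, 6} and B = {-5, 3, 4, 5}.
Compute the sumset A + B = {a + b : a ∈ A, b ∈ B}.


A + B = {a + b : a ∈ A, b ∈ B}.
Enumerate all |A|·|B| = 4·4 = 16 pairs (a, b) and collect distinct sums.
a = -7: -7+-5=-12, -7+3=-4, -7+4=-3, -7+5=-2
a = -2: -2+-5=-7, -2+3=1, -2+4=2, -2+5=3
a = 2: 2+-5=-3, 2+3=5, 2+4=6, 2+5=7
a = 6: 6+-5=1, 6+3=9, 6+4=10, 6+5=11
Collecting distinct sums: A + B = {-12, -7, -4, -3, -2, 1, 2, 3, 5, 6, 7, 9, 10, 11}
|A + B| = 14

A + B = {-12, -7, -4, -3, -2, 1, 2, 3, 5, 6, 7, 9, 10, 11}


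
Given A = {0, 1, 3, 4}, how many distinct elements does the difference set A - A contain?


A - A = {a - a' : a, a' ∈ A}; |A| = 4.
Bounds: 2|A|-1 ≤ |A - A| ≤ |A|² - |A| + 1, i.e. 7 ≤ |A - A| ≤ 13.
Note: 0 ∈ A - A always (from a - a). The set is symmetric: if d ∈ A - A then -d ∈ A - A.
Enumerate nonzero differences d = a - a' with a > a' (then include -d):
Positive differences: {1, 2, 3, 4}
Full difference set: {0} ∪ (positive diffs) ∪ (negative diffs).
|A - A| = 1 + 2·4 = 9 (matches direct enumeration: 9).

|A - A| = 9


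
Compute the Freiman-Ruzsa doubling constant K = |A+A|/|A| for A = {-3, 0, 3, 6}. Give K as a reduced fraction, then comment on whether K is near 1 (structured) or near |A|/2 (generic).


|A| = 4.
Compute A + A by enumerating all 16 pairs.
A + A = {-6, -3, 0, 3, 6, 9, 12}, so |A + A| = 7.
K = |A + A| / |A| = 7/4 (already in lowest terms) ≈ 1.7500.
Reference: AP of size 4 gives K = 7/4 ≈ 1.7500; a fully generic set of size 4 gives K ≈ 2.5000.

|A| = 4, |A + A| = 7, K = 7/4.


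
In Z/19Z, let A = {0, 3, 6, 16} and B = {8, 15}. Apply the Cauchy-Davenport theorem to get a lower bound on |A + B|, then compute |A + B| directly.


Cauchy-Davenport: |A + B| ≥ min(p, |A| + |B| - 1) for A, B nonempty in Z/pZ.
|A| = 4, |B| = 2, p = 19.
CD lower bound = min(19, 4 + 2 - 1) = min(19, 5) = 5.
Compute A + B mod 19 directly:
a = 0: 0+8=8, 0+15=15
a = 3: 3+8=11, 3+15=18
a = 6: 6+8=14, 6+15=2
a = 16: 16+8=5, 16+15=12
A + B = {2, 5, 8, 11, 12, 14, 15, 18}, so |A + B| = 8.
Verify: 8 ≥ 5? Yes ✓.

CD lower bound = 5, actual |A + B| = 8.


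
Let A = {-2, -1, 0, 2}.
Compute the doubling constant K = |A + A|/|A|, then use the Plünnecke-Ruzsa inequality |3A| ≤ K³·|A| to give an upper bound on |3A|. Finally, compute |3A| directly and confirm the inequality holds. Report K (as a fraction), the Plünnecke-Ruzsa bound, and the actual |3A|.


|A| = 4.
Step 1: Compute A + A by enumerating all 16 pairs.
A + A = {-4, -3, -2, -1, 0, 1, 2, 4}, so |A + A| = 8.
Step 2: Doubling constant K = |A + A|/|A| = 8/4 = 8/4 ≈ 2.0000.
Step 3: Plünnecke-Ruzsa gives |3A| ≤ K³·|A| = (2.0000)³ · 4 ≈ 32.0000.
Step 4: Compute 3A = A + A + A directly by enumerating all triples (a,b,c) ∈ A³; |3A| = 12.
Step 5: Check 12 ≤ 32.0000? Yes ✓.

K = 8/4, Plünnecke-Ruzsa bound K³|A| ≈ 32.0000, |3A| = 12, inequality holds.


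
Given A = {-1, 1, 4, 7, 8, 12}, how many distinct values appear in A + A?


A + A = {a + a' : a, a' ∈ A}; |A| = 6.
General bounds: 2|A| - 1 ≤ |A + A| ≤ |A|(|A|+1)/2, i.e. 11 ≤ |A + A| ≤ 21.
Lower bound 2|A|-1 is attained iff A is an arithmetic progression.
Enumerate sums a + a' for a ≤ a' (symmetric, so this suffices):
a = -1: -1+-1=-2, -1+1=0, -1+4=3, -1+7=6, -1+8=7, -1+12=11
a = 1: 1+1=2, 1+4=5, 1+7=8, 1+8=9, 1+12=13
a = 4: 4+4=8, 4+7=11, 4+8=12, 4+12=16
a = 7: 7+7=14, 7+8=15, 7+12=19
a = 8: 8+8=16, 8+12=20
a = 12: 12+12=24
Distinct sums: {-2, 0, 2, 3, 5, 6, 7, 8, 9, 11, 12, 13, 14, 15, 16, 19, 20, 24}
|A + A| = 18

|A + A| = 18


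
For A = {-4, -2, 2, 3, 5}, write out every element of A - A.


A - A = {a - a' : a, a' ∈ A}.
Compute a - a' for each ordered pair (a, a'):
a = -4: -4--4=0, -4--2=-2, -4-2=-6, -4-3=-7, -4-5=-9
a = -2: -2--4=2, -2--2=0, -2-2=-4, -2-3=-5, -2-5=-7
a = 2: 2--4=6, 2--2=4, 2-2=0, 2-3=-1, 2-5=-3
a = 3: 3--4=7, 3--2=5, 3-2=1, 3-3=0, 3-5=-2
a = 5: 5--4=9, 5--2=7, 5-2=3, 5-3=2, 5-5=0
Collecting distinct values (and noting 0 appears from a-a):
A - A = {-9, -7, -6, -5, -4, -3, -2, -1, 0, 1, 2, 3, 4, 5, 6, 7, 9}
|A - A| = 17

A - A = {-9, -7, -6, -5, -4, -3, -2, -1, 0, 1, 2, 3, 4, 5, 6, 7, 9}


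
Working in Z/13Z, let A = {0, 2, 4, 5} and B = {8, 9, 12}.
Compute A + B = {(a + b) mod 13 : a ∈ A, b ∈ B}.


Work in Z/13Z: reduce every sum a + b modulo 13.
Enumerate all 12 pairs:
a = 0: 0+8=8, 0+9=9, 0+12=12
a = 2: 2+8=10, 2+9=11, 2+12=1
a = 4: 4+8=12, 4+9=0, 4+12=3
a = 5: 5+8=0, 5+9=1, 5+12=4
Distinct residues collected: {0, 1, 3, 4, 8, 9, 10, 11, 12}
|A + B| = 9 (out of 13 total residues).

A + B = {0, 1, 3, 4, 8, 9, 10, 11, 12}


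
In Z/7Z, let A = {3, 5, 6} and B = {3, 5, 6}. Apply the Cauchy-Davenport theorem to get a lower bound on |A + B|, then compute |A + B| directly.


Cauchy-Davenport: |A + B| ≥ min(p, |A| + |B| - 1) for A, B nonempty in Z/pZ.
|A| = 3, |B| = 3, p = 7.
CD lower bound = min(7, 3 + 3 - 1) = min(7, 5) = 5.
Compute A + B mod 7 directly:
a = 3: 3+3=6, 3+5=1, 3+6=2
a = 5: 5+3=1, 5+5=3, 5+6=4
a = 6: 6+3=2, 6+5=4, 6+6=5
A + B = {1, 2, 3, 4, 5, 6}, so |A + B| = 6.
Verify: 6 ≥ 5? Yes ✓.

CD lower bound = 5, actual |A + B| = 6.


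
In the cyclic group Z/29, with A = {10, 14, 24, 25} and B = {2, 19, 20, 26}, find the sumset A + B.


Work in Z/29Z: reduce every sum a + b modulo 29.
Enumerate all 16 pairs:
a = 10: 10+2=12, 10+19=0, 10+20=1, 10+26=7
a = 14: 14+2=16, 14+19=4, 14+20=5, 14+26=11
a = 24: 24+2=26, 24+19=14, 24+20=15, 24+26=21
a = 25: 25+2=27, 25+19=15, 25+20=16, 25+26=22
Distinct residues collected: {0, 1, 4, 5, 7, 11, 12, 14, 15, 16, 21, 22, 26, 27}
|A + B| = 14 (out of 29 total residues).

A + B = {0, 1, 4, 5, 7, 11, 12, 14, 15, 16, 21, 22, 26, 27}


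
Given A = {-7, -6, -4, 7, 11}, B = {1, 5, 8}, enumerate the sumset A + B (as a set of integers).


A + B = {a + b : a ∈ A, b ∈ B}.
Enumerate all |A|·|B| = 5·3 = 15 pairs (a, b) and collect distinct sums.
a = -7: -7+1=-6, -7+5=-2, -7+8=1
a = -6: -6+1=-5, -6+5=-1, -6+8=2
a = -4: -4+1=-3, -4+5=1, -4+8=4
a = 7: 7+1=8, 7+5=12, 7+8=15
a = 11: 11+1=12, 11+5=16, 11+8=19
Collecting distinct sums: A + B = {-6, -5, -3, -2, -1, 1, 2, 4, 8, 12, 15, 16, 19}
|A + B| = 13

A + B = {-6, -5, -3, -2, -1, 1, 2, 4, 8, 12, 15, 16, 19}


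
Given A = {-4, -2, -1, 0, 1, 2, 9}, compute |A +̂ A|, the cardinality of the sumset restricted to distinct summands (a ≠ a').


Restricted sumset: A +̂ A = {a + a' : a ∈ A, a' ∈ A, a ≠ a'}.
Equivalently, take A + A and drop any sum 2a that is achievable ONLY as a + a for a ∈ A (i.e. sums representable only with equal summands).
Enumerate pairs (a, a') with a < a' (symmetric, so each unordered pair gives one sum; this covers all a ≠ a'):
  -4 + -2 = -6
  -4 + -1 = -5
  -4 + 0 = -4
  -4 + 1 = -3
  -4 + 2 = -2
  -4 + 9 = 5
  -2 + -1 = -3
  -2 + 0 = -2
  -2 + 1 = -1
  -2 + 2 = 0
  -2 + 9 = 7
  -1 + 0 = -1
  -1 + 1 = 0
  -1 + 2 = 1
  -1 + 9 = 8
  0 + 1 = 1
  0 + 2 = 2
  0 + 9 = 9
  1 + 2 = 3
  1 + 9 = 10
  2 + 9 = 11
Collected distinct sums: {-6, -5, -4, -3, -2, -1, 0, 1, 2, 3, 5, 7, 8, 9, 10, 11}
|A +̂ A| = 16
(Reference bound: |A +̂ A| ≥ 2|A| - 3 for |A| ≥ 2, with |A| = 7 giving ≥ 11.)

|A +̂ A| = 16


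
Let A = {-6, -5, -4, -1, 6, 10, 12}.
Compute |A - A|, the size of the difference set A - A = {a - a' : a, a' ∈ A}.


A - A = {a - a' : a, a' ∈ A}; |A| = 7.
Bounds: 2|A|-1 ≤ |A - A| ≤ |A|² - |A| + 1, i.e. 13 ≤ |A - A| ≤ 43.
Note: 0 ∈ A - A always (from a - a). The set is symmetric: if d ∈ A - A then -d ∈ A - A.
Enumerate nonzero differences d = a - a' with a > a' (then include -d):
Positive differences: {1, 2, 3, 4, 5, 6, 7, 10, 11, 12, 13, 14, 15, 16, 17, 18}
Full difference set: {0} ∪ (positive diffs) ∪ (negative diffs).
|A - A| = 1 + 2·16 = 33 (matches direct enumeration: 33).

|A - A| = 33


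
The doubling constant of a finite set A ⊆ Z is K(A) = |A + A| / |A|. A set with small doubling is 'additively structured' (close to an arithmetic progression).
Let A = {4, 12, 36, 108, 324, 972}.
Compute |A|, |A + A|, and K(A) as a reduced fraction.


|A| = 6.
Compute A + A by enumerating all 36 pairs.
A + A = {8, 16, 24, 40, 48, 72, 112, 120, 144, 216, 328, 336, 360, 432, 648, 976, 984, 1008, 1080, 1296, 1944}, so |A + A| = 21.
K = |A + A| / |A| = 21/6 = 7/2 ≈ 3.5000.
Reference: AP of size 6 gives K = 11/6 ≈ 1.8333; a fully generic set of size 6 gives K ≈ 3.5000.

|A| = 6, |A + A| = 21, K = 21/6 = 7/2.


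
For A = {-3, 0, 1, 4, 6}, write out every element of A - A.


A - A = {a - a' : a, a' ∈ A}.
Compute a - a' for each ordered pair (a, a'):
a = -3: -3--3=0, -3-0=-3, -3-1=-4, -3-4=-7, -3-6=-9
a = 0: 0--3=3, 0-0=0, 0-1=-1, 0-4=-4, 0-6=-6
a = 1: 1--3=4, 1-0=1, 1-1=0, 1-4=-3, 1-6=-5
a = 4: 4--3=7, 4-0=4, 4-1=3, 4-4=0, 4-6=-2
a = 6: 6--3=9, 6-0=6, 6-1=5, 6-4=2, 6-6=0
Collecting distinct values (and noting 0 appears from a-a):
A - A = {-9, -7, -6, -5, -4, -3, -2, -1, 0, 1, 2, 3, 4, 5, 6, 7, 9}
|A - A| = 17

A - A = {-9, -7, -6, -5, -4, -3, -2, -1, 0, 1, 2, 3, 4, 5, 6, 7, 9}


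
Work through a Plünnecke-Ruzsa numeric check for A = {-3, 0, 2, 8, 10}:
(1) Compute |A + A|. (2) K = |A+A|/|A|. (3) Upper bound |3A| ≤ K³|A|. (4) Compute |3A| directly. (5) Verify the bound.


|A| = 5.
Step 1: Compute A + A by enumerating all 25 pairs.
A + A = {-6, -3, -1, 0, 2, 4, 5, 7, 8, 10, 12, 16, 18, 20}, so |A + A| = 14.
Step 2: Doubling constant K = |A + A|/|A| = 14/5 = 14/5 ≈ 2.8000.
Step 3: Plünnecke-Ruzsa gives |3A| ≤ K³·|A| = (2.8000)³ · 5 ≈ 109.7600.
Step 4: Compute 3A = A + A + A directly by enumerating all triples (a,b,c) ∈ A³; |3A| = 28.
Step 5: Check 28 ≤ 109.7600? Yes ✓.

K = 14/5, Plünnecke-Ruzsa bound K³|A| ≈ 109.7600, |3A| = 28, inequality holds.


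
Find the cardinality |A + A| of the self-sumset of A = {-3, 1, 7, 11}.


A + A = {a + a' : a, a' ∈ A}; |A| = 4.
General bounds: 2|A| - 1 ≤ |A + A| ≤ |A|(|A|+1)/2, i.e. 7 ≤ |A + A| ≤ 10.
Lower bound 2|A|-1 is attained iff A is an arithmetic progression.
Enumerate sums a + a' for a ≤ a' (symmetric, so this suffices):
a = -3: -3+-3=-6, -3+1=-2, -3+7=4, -3+11=8
a = 1: 1+1=2, 1+7=8, 1+11=12
a = 7: 7+7=14, 7+11=18
a = 11: 11+11=22
Distinct sums: {-6, -2, 2, 4, 8, 12, 14, 18, 22}
|A + A| = 9

|A + A| = 9


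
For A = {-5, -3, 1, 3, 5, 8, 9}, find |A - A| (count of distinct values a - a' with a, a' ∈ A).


A - A = {a - a' : a, a' ∈ A}; |A| = 7.
Bounds: 2|A|-1 ≤ |A - A| ≤ |A|² - |A| + 1, i.e. 13 ≤ |A - A| ≤ 43.
Note: 0 ∈ A - A always (from a - a). The set is symmetric: if d ∈ A - A then -d ∈ A - A.
Enumerate nonzero differences d = a - a' with a > a' (then include -d):
Positive differences: {1, 2, 3, 4, 5, 6, 7, 8, 10, 11, 12, 13, 14}
Full difference set: {0} ∪ (positive diffs) ∪ (negative diffs).
|A - A| = 1 + 2·13 = 27 (matches direct enumeration: 27).

|A - A| = 27


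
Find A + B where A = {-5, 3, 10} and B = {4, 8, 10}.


A + B = {a + b : a ∈ A, b ∈ B}.
Enumerate all |A|·|B| = 3·3 = 9 pairs (a, b) and collect distinct sums.
a = -5: -5+4=-1, -5+8=3, -5+10=5
a = 3: 3+4=7, 3+8=11, 3+10=13
a = 10: 10+4=14, 10+8=18, 10+10=20
Collecting distinct sums: A + B = {-1, 3, 5, 7, 11, 13, 14, 18, 20}
|A + B| = 9

A + B = {-1, 3, 5, 7, 11, 13, 14, 18, 20}


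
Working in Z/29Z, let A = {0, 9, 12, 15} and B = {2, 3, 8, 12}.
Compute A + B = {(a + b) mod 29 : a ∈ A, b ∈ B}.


Work in Z/29Z: reduce every sum a + b modulo 29.
Enumerate all 16 pairs:
a = 0: 0+2=2, 0+3=3, 0+8=8, 0+12=12
a = 9: 9+2=11, 9+3=12, 9+8=17, 9+12=21
a = 12: 12+2=14, 12+3=15, 12+8=20, 12+12=24
a = 15: 15+2=17, 15+3=18, 15+8=23, 15+12=27
Distinct residues collected: {2, 3, 8, 11, 12, 14, 15, 17, 18, 20, 21, 23, 24, 27}
|A + B| = 14 (out of 29 total residues).

A + B = {2, 3, 8, 11, 12, 14, 15, 17, 18, 20, 21, 23, 24, 27}


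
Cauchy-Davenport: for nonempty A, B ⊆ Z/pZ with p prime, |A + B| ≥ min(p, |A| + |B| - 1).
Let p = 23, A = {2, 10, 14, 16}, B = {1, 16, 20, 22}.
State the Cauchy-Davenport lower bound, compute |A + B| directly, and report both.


Cauchy-Davenport: |A + B| ≥ min(p, |A| + |B| - 1) for A, B nonempty in Z/pZ.
|A| = 4, |B| = 4, p = 23.
CD lower bound = min(23, 4 + 4 - 1) = min(23, 7) = 7.
Compute A + B mod 23 directly:
a = 2: 2+1=3, 2+16=18, 2+20=22, 2+22=1
a = 10: 10+1=11, 10+16=3, 10+20=7, 10+22=9
a = 14: 14+1=15, 14+16=7, 14+20=11, 14+22=13
a = 16: 16+1=17, 16+16=9, 16+20=13, 16+22=15
A + B = {1, 3, 7, 9, 11, 13, 15, 17, 18, 22}, so |A + B| = 10.
Verify: 10 ≥ 7? Yes ✓.

CD lower bound = 7, actual |A + B| = 10.


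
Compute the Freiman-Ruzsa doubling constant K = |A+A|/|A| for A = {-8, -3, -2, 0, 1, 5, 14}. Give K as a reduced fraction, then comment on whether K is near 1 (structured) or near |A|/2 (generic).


|A| = 7.
Compute A + A by enumerating all 49 pairs.
A + A = {-16, -11, -10, -8, -7, -6, -5, -4, -3, -2, -1, 0, 1, 2, 3, 5, 6, 10, 11, 12, 14, 15, 19, 28}, so |A + A| = 24.
K = |A + A| / |A| = 24/7 (already in lowest terms) ≈ 3.4286.
Reference: AP of size 7 gives K = 13/7 ≈ 1.8571; a fully generic set of size 7 gives K ≈ 4.0000.

|A| = 7, |A + A| = 24, K = 24/7.


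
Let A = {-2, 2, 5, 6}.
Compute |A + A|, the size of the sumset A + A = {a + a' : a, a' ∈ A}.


A + A = {a + a' : a, a' ∈ A}; |A| = 4.
General bounds: 2|A| - 1 ≤ |A + A| ≤ |A|(|A|+1)/2, i.e. 7 ≤ |A + A| ≤ 10.
Lower bound 2|A|-1 is attained iff A is an arithmetic progression.
Enumerate sums a + a' for a ≤ a' (symmetric, so this suffices):
a = -2: -2+-2=-4, -2+2=0, -2+5=3, -2+6=4
a = 2: 2+2=4, 2+5=7, 2+6=8
a = 5: 5+5=10, 5+6=11
a = 6: 6+6=12
Distinct sums: {-4, 0, 3, 4, 7, 8, 10, 11, 12}
|A + A| = 9

|A + A| = 9


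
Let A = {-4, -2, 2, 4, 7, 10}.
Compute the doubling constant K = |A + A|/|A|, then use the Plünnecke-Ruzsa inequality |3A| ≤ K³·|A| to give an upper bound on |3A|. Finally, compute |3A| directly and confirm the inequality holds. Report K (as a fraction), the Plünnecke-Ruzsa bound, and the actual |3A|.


|A| = 6.
Step 1: Compute A + A by enumerating all 36 pairs.
A + A = {-8, -6, -4, -2, 0, 2, 3, 4, 5, 6, 8, 9, 11, 12, 14, 17, 20}, so |A + A| = 17.
Step 2: Doubling constant K = |A + A|/|A| = 17/6 = 17/6 ≈ 2.8333.
Step 3: Plünnecke-Ruzsa gives |3A| ≤ K³·|A| = (2.8333)³ · 6 ≈ 136.4722.
Step 4: Compute 3A = A + A + A directly by enumerating all triples (a,b,c) ∈ A³; |3A| = 31.
Step 5: Check 31 ≤ 136.4722? Yes ✓.

K = 17/6, Plünnecke-Ruzsa bound K³|A| ≈ 136.4722, |3A| = 31, inequality holds.


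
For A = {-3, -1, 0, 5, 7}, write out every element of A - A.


A - A = {a - a' : a, a' ∈ A}.
Compute a - a' for each ordered pair (a, a'):
a = -3: -3--3=0, -3--1=-2, -3-0=-3, -3-5=-8, -3-7=-10
a = -1: -1--3=2, -1--1=0, -1-0=-1, -1-5=-6, -1-7=-8
a = 0: 0--3=3, 0--1=1, 0-0=0, 0-5=-5, 0-7=-7
a = 5: 5--3=8, 5--1=6, 5-0=5, 5-5=0, 5-7=-2
a = 7: 7--3=10, 7--1=8, 7-0=7, 7-5=2, 7-7=0
Collecting distinct values (and noting 0 appears from a-a):
A - A = {-10, -8, -7, -6, -5, -3, -2, -1, 0, 1, 2, 3, 5, 6, 7, 8, 10}
|A - A| = 17

A - A = {-10, -8, -7, -6, -5, -3, -2, -1, 0, 1, 2, 3, 5, 6, 7, 8, 10}


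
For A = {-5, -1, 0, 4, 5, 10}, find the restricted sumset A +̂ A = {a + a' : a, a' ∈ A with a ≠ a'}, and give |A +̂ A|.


Restricted sumset: A +̂ A = {a + a' : a ∈ A, a' ∈ A, a ≠ a'}.
Equivalently, take A + A and drop any sum 2a that is achievable ONLY as a + a for a ∈ A (i.e. sums representable only with equal summands).
Enumerate pairs (a, a') with a < a' (symmetric, so each unordered pair gives one sum; this covers all a ≠ a'):
  -5 + -1 = -6
  -5 + 0 = -5
  -5 + 4 = -1
  -5 + 5 = 0
  -5 + 10 = 5
  -1 + 0 = -1
  -1 + 4 = 3
  -1 + 5 = 4
  -1 + 10 = 9
  0 + 4 = 4
  0 + 5 = 5
  0 + 10 = 10
  4 + 5 = 9
  4 + 10 = 14
  5 + 10 = 15
Collected distinct sums: {-6, -5, -1, 0, 3, 4, 5, 9, 10, 14, 15}
|A +̂ A| = 11
(Reference bound: |A +̂ A| ≥ 2|A| - 3 for |A| ≥ 2, with |A| = 6 giving ≥ 9.)

|A +̂ A| = 11


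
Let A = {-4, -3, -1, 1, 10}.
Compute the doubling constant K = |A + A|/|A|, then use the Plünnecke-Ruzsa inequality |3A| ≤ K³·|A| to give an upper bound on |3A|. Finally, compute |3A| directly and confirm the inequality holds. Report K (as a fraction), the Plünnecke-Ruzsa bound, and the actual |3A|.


|A| = 5.
Step 1: Compute A + A by enumerating all 25 pairs.
A + A = {-8, -7, -6, -5, -4, -3, -2, 0, 2, 6, 7, 9, 11, 20}, so |A + A| = 14.
Step 2: Doubling constant K = |A + A|/|A| = 14/5 = 14/5 ≈ 2.8000.
Step 3: Plünnecke-Ruzsa gives |3A| ≤ K³·|A| = (2.8000)³ · 5 ≈ 109.7600.
Step 4: Compute 3A = A + A + A directly by enumerating all triples (a,b,c) ∈ A³; |3A| = 27.
Step 5: Check 27 ≤ 109.7600? Yes ✓.

K = 14/5, Plünnecke-Ruzsa bound K³|A| ≈ 109.7600, |3A| = 27, inequality holds.


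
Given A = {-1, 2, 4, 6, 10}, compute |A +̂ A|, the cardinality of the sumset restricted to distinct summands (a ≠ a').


Restricted sumset: A +̂ A = {a + a' : a ∈ A, a' ∈ A, a ≠ a'}.
Equivalently, take A + A and drop any sum 2a that is achievable ONLY as a + a for a ∈ A (i.e. sums representable only with equal summands).
Enumerate pairs (a, a') with a < a' (symmetric, so each unordered pair gives one sum; this covers all a ≠ a'):
  -1 + 2 = 1
  -1 + 4 = 3
  -1 + 6 = 5
  -1 + 10 = 9
  2 + 4 = 6
  2 + 6 = 8
  2 + 10 = 12
  4 + 6 = 10
  4 + 10 = 14
  6 + 10 = 16
Collected distinct sums: {1, 3, 5, 6, 8, 9, 10, 12, 14, 16}
|A +̂ A| = 10
(Reference bound: |A +̂ A| ≥ 2|A| - 3 for |A| ≥ 2, with |A| = 5 giving ≥ 7.)

|A +̂ A| = 10


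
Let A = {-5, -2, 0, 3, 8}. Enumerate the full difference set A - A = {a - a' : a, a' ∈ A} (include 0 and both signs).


A - A = {a - a' : a, a' ∈ A}.
Compute a - a' for each ordered pair (a, a'):
a = -5: -5--5=0, -5--2=-3, -5-0=-5, -5-3=-8, -5-8=-13
a = -2: -2--5=3, -2--2=0, -2-0=-2, -2-3=-5, -2-8=-10
a = 0: 0--5=5, 0--2=2, 0-0=0, 0-3=-3, 0-8=-8
a = 3: 3--5=8, 3--2=5, 3-0=3, 3-3=0, 3-8=-5
a = 8: 8--5=13, 8--2=10, 8-0=8, 8-3=5, 8-8=0
Collecting distinct values (and noting 0 appears from a-a):
A - A = {-13, -10, -8, -5, -3, -2, 0, 2, 3, 5, 8, 10, 13}
|A - A| = 13

A - A = {-13, -10, -8, -5, -3, -2, 0, 2, 3, 5, 8, 10, 13}


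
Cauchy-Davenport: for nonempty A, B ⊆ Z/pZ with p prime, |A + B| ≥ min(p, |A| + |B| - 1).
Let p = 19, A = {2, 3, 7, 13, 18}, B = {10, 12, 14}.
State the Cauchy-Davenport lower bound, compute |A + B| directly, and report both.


Cauchy-Davenport: |A + B| ≥ min(p, |A| + |B| - 1) for A, B nonempty in Z/pZ.
|A| = 5, |B| = 3, p = 19.
CD lower bound = min(19, 5 + 3 - 1) = min(19, 7) = 7.
Compute A + B mod 19 directly:
a = 2: 2+10=12, 2+12=14, 2+14=16
a = 3: 3+10=13, 3+12=15, 3+14=17
a = 7: 7+10=17, 7+12=0, 7+14=2
a = 13: 13+10=4, 13+12=6, 13+14=8
a = 18: 18+10=9, 18+12=11, 18+14=13
A + B = {0, 2, 4, 6, 8, 9, 11, 12, 13, 14, 15, 16, 17}, so |A + B| = 13.
Verify: 13 ≥ 7? Yes ✓.

CD lower bound = 7, actual |A + B| = 13.


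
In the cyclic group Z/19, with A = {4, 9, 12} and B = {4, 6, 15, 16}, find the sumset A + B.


Work in Z/19Z: reduce every sum a + b modulo 19.
Enumerate all 12 pairs:
a = 4: 4+4=8, 4+6=10, 4+15=0, 4+16=1
a = 9: 9+4=13, 9+6=15, 9+15=5, 9+16=6
a = 12: 12+4=16, 12+6=18, 12+15=8, 12+16=9
Distinct residues collected: {0, 1, 5, 6, 8, 9, 10, 13, 15, 16, 18}
|A + B| = 11 (out of 19 total residues).

A + B = {0, 1, 5, 6, 8, 9, 10, 13, 15, 16, 18}


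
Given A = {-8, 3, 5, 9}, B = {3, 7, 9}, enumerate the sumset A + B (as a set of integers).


A + B = {a + b : a ∈ A, b ∈ B}.
Enumerate all |A|·|B| = 4·3 = 12 pairs (a, b) and collect distinct sums.
a = -8: -8+3=-5, -8+7=-1, -8+9=1
a = 3: 3+3=6, 3+7=10, 3+9=12
a = 5: 5+3=8, 5+7=12, 5+9=14
a = 9: 9+3=12, 9+7=16, 9+9=18
Collecting distinct sums: A + B = {-5, -1, 1, 6, 8, 10, 12, 14, 16, 18}
|A + B| = 10

A + B = {-5, -1, 1, 6, 8, 10, 12, 14, 16, 18}


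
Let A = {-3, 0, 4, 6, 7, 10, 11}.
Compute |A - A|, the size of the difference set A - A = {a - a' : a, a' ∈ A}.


A - A = {a - a' : a, a' ∈ A}; |A| = 7.
Bounds: 2|A|-1 ≤ |A - A| ≤ |A|² - |A| + 1, i.e. 13 ≤ |A - A| ≤ 43.
Note: 0 ∈ A - A always (from a - a). The set is symmetric: if d ∈ A - A then -d ∈ A - A.
Enumerate nonzero differences d = a - a' with a > a' (then include -d):
Positive differences: {1, 2, 3, 4, 5, 6, 7, 9, 10, 11, 13, 14}
Full difference set: {0} ∪ (positive diffs) ∪ (negative diffs).
|A - A| = 1 + 2·12 = 25 (matches direct enumeration: 25).

|A - A| = 25


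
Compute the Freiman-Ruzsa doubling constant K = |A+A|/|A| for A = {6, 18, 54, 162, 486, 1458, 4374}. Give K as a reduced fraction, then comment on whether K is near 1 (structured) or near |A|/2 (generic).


|A| = 7.
Compute A + A by enumerating all 49 pairs.
A + A = {12, 24, 36, 60, 72, 108, 168, 180, 216, 324, 492, 504, 540, 648, 972, 1464, 1476, 1512, 1620, 1944, 2916, 4380, 4392, 4428, 4536, 4860, 5832, 8748}, so |A + A| = 28.
K = |A + A| / |A| = 28/7 = 4/1 ≈ 4.0000.
Reference: AP of size 7 gives K = 13/7 ≈ 1.8571; a fully generic set of size 7 gives K ≈ 4.0000.

|A| = 7, |A + A| = 28, K = 28/7 = 4/1.


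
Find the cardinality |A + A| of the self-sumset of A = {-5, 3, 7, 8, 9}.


A + A = {a + a' : a, a' ∈ A}; |A| = 5.
General bounds: 2|A| - 1 ≤ |A + A| ≤ |A|(|A|+1)/2, i.e. 9 ≤ |A + A| ≤ 15.
Lower bound 2|A|-1 is attained iff A is an arithmetic progression.
Enumerate sums a + a' for a ≤ a' (symmetric, so this suffices):
a = -5: -5+-5=-10, -5+3=-2, -5+7=2, -5+8=3, -5+9=4
a = 3: 3+3=6, 3+7=10, 3+8=11, 3+9=12
a = 7: 7+7=14, 7+8=15, 7+9=16
a = 8: 8+8=16, 8+9=17
a = 9: 9+9=18
Distinct sums: {-10, -2, 2, 3, 4, 6, 10, 11, 12, 14, 15, 16, 17, 18}
|A + A| = 14

|A + A| = 14


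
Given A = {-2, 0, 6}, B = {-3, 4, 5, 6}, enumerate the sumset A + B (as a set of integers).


A + B = {a + b : a ∈ A, b ∈ B}.
Enumerate all |A|·|B| = 3·4 = 12 pairs (a, b) and collect distinct sums.
a = -2: -2+-3=-5, -2+4=2, -2+5=3, -2+6=4
a = 0: 0+-3=-3, 0+4=4, 0+5=5, 0+6=6
a = 6: 6+-3=3, 6+4=10, 6+5=11, 6+6=12
Collecting distinct sums: A + B = {-5, -3, 2, 3, 4, 5, 6, 10, 11, 12}
|A + B| = 10

A + B = {-5, -3, 2, 3, 4, 5, 6, 10, 11, 12}


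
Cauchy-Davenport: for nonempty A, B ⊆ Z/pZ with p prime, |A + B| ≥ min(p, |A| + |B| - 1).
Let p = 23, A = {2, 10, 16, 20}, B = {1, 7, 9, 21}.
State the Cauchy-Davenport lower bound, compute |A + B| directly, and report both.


Cauchy-Davenport: |A + B| ≥ min(p, |A| + |B| - 1) for A, B nonempty in Z/pZ.
|A| = 4, |B| = 4, p = 23.
CD lower bound = min(23, 4 + 4 - 1) = min(23, 7) = 7.
Compute A + B mod 23 directly:
a = 2: 2+1=3, 2+7=9, 2+9=11, 2+21=0
a = 10: 10+1=11, 10+7=17, 10+9=19, 10+21=8
a = 16: 16+1=17, 16+7=0, 16+9=2, 16+21=14
a = 20: 20+1=21, 20+7=4, 20+9=6, 20+21=18
A + B = {0, 2, 3, 4, 6, 8, 9, 11, 14, 17, 18, 19, 21}, so |A + B| = 13.
Verify: 13 ≥ 7? Yes ✓.

CD lower bound = 7, actual |A + B| = 13.


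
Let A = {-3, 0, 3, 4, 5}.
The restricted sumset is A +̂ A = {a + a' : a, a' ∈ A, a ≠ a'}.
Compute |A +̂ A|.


Restricted sumset: A +̂ A = {a + a' : a ∈ A, a' ∈ A, a ≠ a'}.
Equivalently, take A + A and drop any sum 2a that is achievable ONLY as a + a for a ∈ A (i.e. sums representable only with equal summands).
Enumerate pairs (a, a') with a < a' (symmetric, so each unordered pair gives one sum; this covers all a ≠ a'):
  -3 + 0 = -3
  -3 + 3 = 0
  -3 + 4 = 1
  -3 + 5 = 2
  0 + 3 = 3
  0 + 4 = 4
  0 + 5 = 5
  3 + 4 = 7
  3 + 5 = 8
  4 + 5 = 9
Collected distinct sums: {-3, 0, 1, 2, 3, 4, 5, 7, 8, 9}
|A +̂ A| = 10
(Reference bound: |A +̂ A| ≥ 2|A| - 3 for |A| ≥ 2, with |A| = 5 giving ≥ 7.)

|A +̂ A| = 10


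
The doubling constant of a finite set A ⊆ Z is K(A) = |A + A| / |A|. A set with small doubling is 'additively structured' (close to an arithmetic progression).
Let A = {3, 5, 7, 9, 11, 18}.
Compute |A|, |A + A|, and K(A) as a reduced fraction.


|A| = 6.
Compute A + A by enumerating all 36 pairs.
A + A = {6, 8, 10, 12, 14, 16, 18, 20, 21, 22, 23, 25, 27, 29, 36}, so |A + A| = 15.
K = |A + A| / |A| = 15/6 = 5/2 ≈ 2.5000.
Reference: AP of size 6 gives K = 11/6 ≈ 1.8333; a fully generic set of size 6 gives K ≈ 3.5000.

|A| = 6, |A + A| = 15, K = 15/6 = 5/2.


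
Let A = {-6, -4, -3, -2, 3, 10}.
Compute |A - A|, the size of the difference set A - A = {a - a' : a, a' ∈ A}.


A - A = {a - a' : a, a' ∈ A}; |A| = 6.
Bounds: 2|A|-1 ≤ |A - A| ≤ |A|² - |A| + 1, i.e. 11 ≤ |A - A| ≤ 31.
Note: 0 ∈ A - A always (from a - a). The set is symmetric: if d ∈ A - A then -d ∈ A - A.
Enumerate nonzero differences d = a - a' with a > a' (then include -d):
Positive differences: {1, 2, 3, 4, 5, 6, 7, 9, 12, 13, 14, 16}
Full difference set: {0} ∪ (positive diffs) ∪ (negative diffs).
|A - A| = 1 + 2·12 = 25 (matches direct enumeration: 25).

|A - A| = 25


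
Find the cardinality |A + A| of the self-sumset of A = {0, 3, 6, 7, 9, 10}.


A + A = {a + a' : a, a' ∈ A}; |A| = 6.
General bounds: 2|A| - 1 ≤ |A + A| ≤ |A|(|A|+1)/2, i.e. 11 ≤ |A + A| ≤ 21.
Lower bound 2|A|-1 is attained iff A is an arithmetic progression.
Enumerate sums a + a' for a ≤ a' (symmetric, so this suffices):
a = 0: 0+0=0, 0+3=3, 0+6=6, 0+7=7, 0+9=9, 0+10=10
a = 3: 3+3=6, 3+6=9, 3+7=10, 3+9=12, 3+10=13
a = 6: 6+6=12, 6+7=13, 6+9=15, 6+10=16
a = 7: 7+7=14, 7+9=16, 7+10=17
a = 9: 9+9=18, 9+10=19
a = 10: 10+10=20
Distinct sums: {0, 3, 6, 7, 9, 10, 12, 13, 14, 15, 16, 17, 18, 19, 20}
|A + A| = 15

|A + A| = 15


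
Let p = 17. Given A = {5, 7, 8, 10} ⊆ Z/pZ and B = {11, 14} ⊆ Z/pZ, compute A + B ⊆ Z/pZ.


Work in Z/17Z: reduce every sum a + b modulo 17.
Enumerate all 8 pairs:
a = 5: 5+11=16, 5+14=2
a = 7: 7+11=1, 7+14=4
a = 8: 8+11=2, 8+14=5
a = 10: 10+11=4, 10+14=7
Distinct residues collected: {1, 2, 4, 5, 7, 16}
|A + B| = 6 (out of 17 total residues).

A + B = {1, 2, 4, 5, 7, 16}


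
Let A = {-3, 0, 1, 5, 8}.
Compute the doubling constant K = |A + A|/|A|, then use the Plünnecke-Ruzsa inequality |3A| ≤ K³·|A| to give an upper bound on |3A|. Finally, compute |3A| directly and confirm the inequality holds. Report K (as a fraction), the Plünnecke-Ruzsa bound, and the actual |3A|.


|A| = 5.
Step 1: Compute A + A by enumerating all 25 pairs.
A + A = {-6, -3, -2, 0, 1, 2, 5, 6, 8, 9, 10, 13, 16}, so |A + A| = 13.
Step 2: Doubling constant K = |A + A|/|A| = 13/5 = 13/5 ≈ 2.6000.
Step 3: Plünnecke-Ruzsa gives |3A| ≤ K³·|A| = (2.6000)³ · 5 ≈ 87.8800.
Step 4: Compute 3A = A + A + A directly by enumerating all triples (a,b,c) ∈ A³; |3A| = 25.
Step 5: Check 25 ≤ 87.8800? Yes ✓.

K = 13/5, Plünnecke-Ruzsa bound K³|A| ≈ 87.8800, |3A| = 25, inequality holds.


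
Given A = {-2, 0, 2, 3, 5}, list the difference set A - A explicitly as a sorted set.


A - A = {a - a' : a, a' ∈ A}.
Compute a - a' for each ordered pair (a, a'):
a = -2: -2--2=0, -2-0=-2, -2-2=-4, -2-3=-5, -2-5=-7
a = 0: 0--2=2, 0-0=0, 0-2=-2, 0-3=-3, 0-5=-5
a = 2: 2--2=4, 2-0=2, 2-2=0, 2-3=-1, 2-5=-3
a = 3: 3--2=5, 3-0=3, 3-2=1, 3-3=0, 3-5=-2
a = 5: 5--2=7, 5-0=5, 5-2=3, 5-3=2, 5-5=0
Collecting distinct values (and noting 0 appears from a-a):
A - A = {-7, -5, -4, -3, -2, -1, 0, 1, 2, 3, 4, 5, 7}
|A - A| = 13

A - A = {-7, -5, -4, -3, -2, -1, 0, 1, 2, 3, 4, 5, 7}


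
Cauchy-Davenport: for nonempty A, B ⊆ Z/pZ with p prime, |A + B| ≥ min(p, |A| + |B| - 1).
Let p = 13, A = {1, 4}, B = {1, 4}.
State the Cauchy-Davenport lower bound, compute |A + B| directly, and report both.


Cauchy-Davenport: |A + B| ≥ min(p, |A| + |B| - 1) for A, B nonempty in Z/pZ.
|A| = 2, |B| = 2, p = 13.
CD lower bound = min(13, 2 + 2 - 1) = min(13, 3) = 3.
Compute A + B mod 13 directly:
a = 1: 1+1=2, 1+4=5
a = 4: 4+1=5, 4+4=8
A + B = {2, 5, 8}, so |A + B| = 3.
Verify: 3 ≥ 3? Yes ✓.

CD lower bound = 3, actual |A + B| = 3.


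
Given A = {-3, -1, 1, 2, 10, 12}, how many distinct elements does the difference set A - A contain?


A - A = {a - a' : a, a' ∈ A}; |A| = 6.
Bounds: 2|A|-1 ≤ |A - A| ≤ |A|² - |A| + 1, i.e. 11 ≤ |A - A| ≤ 31.
Note: 0 ∈ A - A always (from a - a). The set is symmetric: if d ∈ A - A then -d ∈ A - A.
Enumerate nonzero differences d = a - a' with a > a' (then include -d):
Positive differences: {1, 2, 3, 4, 5, 8, 9, 10, 11, 13, 15}
Full difference set: {0} ∪ (positive diffs) ∪ (negative diffs).
|A - A| = 1 + 2·11 = 23 (matches direct enumeration: 23).

|A - A| = 23


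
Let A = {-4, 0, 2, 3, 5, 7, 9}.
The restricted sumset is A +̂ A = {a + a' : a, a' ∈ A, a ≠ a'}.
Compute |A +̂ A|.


Restricted sumset: A +̂ A = {a + a' : a ∈ A, a' ∈ A, a ≠ a'}.
Equivalently, take A + A and drop any sum 2a that is achievable ONLY as a + a for a ∈ A (i.e. sums representable only with equal summands).
Enumerate pairs (a, a') with a < a' (symmetric, so each unordered pair gives one sum; this covers all a ≠ a'):
  -4 + 0 = -4
  -4 + 2 = -2
  -4 + 3 = -1
  -4 + 5 = 1
  -4 + 7 = 3
  -4 + 9 = 5
  0 + 2 = 2
  0 + 3 = 3
  0 + 5 = 5
  0 + 7 = 7
  0 + 9 = 9
  2 + 3 = 5
  2 + 5 = 7
  2 + 7 = 9
  2 + 9 = 11
  3 + 5 = 8
  3 + 7 = 10
  3 + 9 = 12
  5 + 7 = 12
  5 + 9 = 14
  7 + 9 = 16
Collected distinct sums: {-4, -2, -1, 1, 2, 3, 5, 7, 8, 9, 10, 11, 12, 14, 16}
|A +̂ A| = 15
(Reference bound: |A +̂ A| ≥ 2|A| - 3 for |A| ≥ 2, with |A| = 7 giving ≥ 11.)

|A +̂ A| = 15


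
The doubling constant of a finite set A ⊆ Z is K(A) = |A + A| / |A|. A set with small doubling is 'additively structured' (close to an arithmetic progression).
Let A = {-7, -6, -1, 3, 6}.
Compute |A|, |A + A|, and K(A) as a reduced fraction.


|A| = 5.
Compute A + A by enumerating all 25 pairs.
A + A = {-14, -13, -12, -8, -7, -4, -3, -2, -1, 0, 2, 5, 6, 9, 12}, so |A + A| = 15.
K = |A + A| / |A| = 15/5 = 3/1 ≈ 3.0000.
Reference: AP of size 5 gives K = 9/5 ≈ 1.8000; a fully generic set of size 5 gives K ≈ 3.0000.

|A| = 5, |A + A| = 15, K = 15/5 = 3/1.


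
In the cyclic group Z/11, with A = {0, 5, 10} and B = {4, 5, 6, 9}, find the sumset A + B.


Work in Z/11Z: reduce every sum a + b modulo 11.
Enumerate all 12 pairs:
a = 0: 0+4=4, 0+5=5, 0+6=6, 0+9=9
a = 5: 5+4=9, 5+5=10, 5+6=0, 5+9=3
a = 10: 10+4=3, 10+5=4, 10+6=5, 10+9=8
Distinct residues collected: {0, 3, 4, 5, 6, 8, 9, 10}
|A + B| = 8 (out of 11 total residues).

A + B = {0, 3, 4, 5, 6, 8, 9, 10}


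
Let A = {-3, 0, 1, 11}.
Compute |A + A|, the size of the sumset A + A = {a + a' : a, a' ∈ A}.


A + A = {a + a' : a, a' ∈ A}; |A| = 4.
General bounds: 2|A| - 1 ≤ |A + A| ≤ |A|(|A|+1)/2, i.e. 7 ≤ |A + A| ≤ 10.
Lower bound 2|A|-1 is attained iff A is an arithmetic progression.
Enumerate sums a + a' for a ≤ a' (symmetric, so this suffices):
a = -3: -3+-3=-6, -3+0=-3, -3+1=-2, -3+11=8
a = 0: 0+0=0, 0+1=1, 0+11=11
a = 1: 1+1=2, 1+11=12
a = 11: 11+11=22
Distinct sums: {-6, -3, -2, 0, 1, 2, 8, 11, 12, 22}
|A + A| = 10

|A + A| = 10


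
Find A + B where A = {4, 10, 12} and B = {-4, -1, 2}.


A + B = {a + b : a ∈ A, b ∈ B}.
Enumerate all |A|·|B| = 3·3 = 9 pairs (a, b) and collect distinct sums.
a = 4: 4+-4=0, 4+-1=3, 4+2=6
a = 10: 10+-4=6, 10+-1=9, 10+2=12
a = 12: 12+-4=8, 12+-1=11, 12+2=14
Collecting distinct sums: A + B = {0, 3, 6, 8, 9, 11, 12, 14}
|A + B| = 8

A + B = {0, 3, 6, 8, 9, 11, 12, 14}


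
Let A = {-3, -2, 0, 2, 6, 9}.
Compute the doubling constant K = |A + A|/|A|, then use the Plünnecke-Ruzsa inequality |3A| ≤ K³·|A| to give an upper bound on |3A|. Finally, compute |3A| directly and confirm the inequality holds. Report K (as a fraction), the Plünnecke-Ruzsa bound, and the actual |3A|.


|A| = 6.
Step 1: Compute A + A by enumerating all 36 pairs.
A + A = {-6, -5, -4, -3, -2, -1, 0, 2, 3, 4, 6, 7, 8, 9, 11, 12, 15, 18}, so |A + A| = 18.
Step 2: Doubling constant K = |A + A|/|A| = 18/6 = 18/6 ≈ 3.0000.
Step 3: Plünnecke-Ruzsa gives |3A| ≤ K³·|A| = (3.0000)³ · 6 ≈ 162.0000.
Step 4: Compute 3A = A + A + A directly by enumerating all triples (a,b,c) ∈ A³; |3A| = 32.
Step 5: Check 32 ≤ 162.0000? Yes ✓.

K = 18/6, Plünnecke-Ruzsa bound K³|A| ≈ 162.0000, |3A| = 32, inequality holds.


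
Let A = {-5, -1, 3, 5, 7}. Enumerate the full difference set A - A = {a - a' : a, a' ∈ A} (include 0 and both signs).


A - A = {a - a' : a, a' ∈ A}.
Compute a - a' for each ordered pair (a, a'):
a = -5: -5--5=0, -5--1=-4, -5-3=-8, -5-5=-10, -5-7=-12
a = -1: -1--5=4, -1--1=0, -1-3=-4, -1-5=-6, -1-7=-8
a = 3: 3--5=8, 3--1=4, 3-3=0, 3-5=-2, 3-7=-4
a = 5: 5--5=10, 5--1=6, 5-3=2, 5-5=0, 5-7=-2
a = 7: 7--5=12, 7--1=8, 7-3=4, 7-5=2, 7-7=0
Collecting distinct values (and noting 0 appears from a-a):
A - A = {-12, -10, -8, -6, -4, -2, 0, 2, 4, 6, 8, 10, 12}
|A - A| = 13

A - A = {-12, -10, -8, -6, -4, -2, 0, 2, 4, 6, 8, 10, 12}


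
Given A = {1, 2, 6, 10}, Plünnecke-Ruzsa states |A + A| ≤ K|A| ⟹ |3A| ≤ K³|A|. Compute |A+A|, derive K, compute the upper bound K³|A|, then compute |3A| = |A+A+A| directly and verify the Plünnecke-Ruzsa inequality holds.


|A| = 4.
Step 1: Compute A + A by enumerating all 16 pairs.
A + A = {2, 3, 4, 7, 8, 11, 12, 16, 20}, so |A + A| = 9.
Step 2: Doubling constant K = |A + A|/|A| = 9/4 = 9/4 ≈ 2.2500.
Step 3: Plünnecke-Ruzsa gives |3A| ≤ K³·|A| = (2.2500)³ · 4 ≈ 45.5625.
Step 4: Compute 3A = A + A + A directly by enumerating all triples (a,b,c) ∈ A³; |3A| = 16.
Step 5: Check 16 ≤ 45.5625? Yes ✓.

K = 9/4, Plünnecke-Ruzsa bound K³|A| ≈ 45.5625, |3A| = 16, inequality holds.


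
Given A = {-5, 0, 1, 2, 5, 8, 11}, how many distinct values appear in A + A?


A + A = {a + a' : a, a' ∈ A}; |A| = 7.
General bounds: 2|A| - 1 ≤ |A + A| ≤ |A|(|A|+1)/2, i.e. 13 ≤ |A + A| ≤ 28.
Lower bound 2|A|-1 is attained iff A is an arithmetic progression.
Enumerate sums a + a' for a ≤ a' (symmetric, so this suffices):
a = -5: -5+-5=-10, -5+0=-5, -5+1=-4, -5+2=-3, -5+5=0, -5+8=3, -5+11=6
a = 0: 0+0=0, 0+1=1, 0+2=2, 0+5=5, 0+8=8, 0+11=11
a = 1: 1+1=2, 1+2=3, 1+5=6, 1+8=9, 1+11=12
a = 2: 2+2=4, 2+5=7, 2+8=10, 2+11=13
a = 5: 5+5=10, 5+8=13, 5+11=16
a = 8: 8+8=16, 8+11=19
a = 11: 11+11=22
Distinct sums: {-10, -5, -4, -3, 0, 1, 2, 3, 4, 5, 6, 7, 8, 9, 10, 11, 12, 13, 16, 19, 22}
|A + A| = 21

|A + A| = 21


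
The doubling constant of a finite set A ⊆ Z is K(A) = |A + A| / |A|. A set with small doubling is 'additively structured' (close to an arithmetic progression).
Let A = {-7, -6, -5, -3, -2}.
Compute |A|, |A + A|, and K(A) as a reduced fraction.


|A| = 5.
Compute A + A by enumerating all 25 pairs.
A + A = {-14, -13, -12, -11, -10, -9, -8, -7, -6, -5, -4}, so |A + A| = 11.
K = |A + A| / |A| = 11/5 (already in lowest terms) ≈ 2.2000.
Reference: AP of size 5 gives K = 9/5 ≈ 1.8000; a fully generic set of size 5 gives K ≈ 3.0000.

|A| = 5, |A + A| = 11, K = 11/5.


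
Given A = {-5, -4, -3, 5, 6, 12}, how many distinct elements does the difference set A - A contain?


A - A = {a - a' : a, a' ∈ A}; |A| = 6.
Bounds: 2|A|-1 ≤ |A - A| ≤ |A|² - |A| + 1, i.e. 11 ≤ |A - A| ≤ 31.
Note: 0 ∈ A - A always (from a - a). The set is symmetric: if d ∈ A - A then -d ∈ A - A.
Enumerate nonzero differences d = a - a' with a > a' (then include -d):
Positive differences: {1, 2, 6, 7, 8, 9, 10, 11, 15, 16, 17}
Full difference set: {0} ∪ (positive diffs) ∪ (negative diffs).
|A - A| = 1 + 2·11 = 23 (matches direct enumeration: 23).

|A - A| = 23


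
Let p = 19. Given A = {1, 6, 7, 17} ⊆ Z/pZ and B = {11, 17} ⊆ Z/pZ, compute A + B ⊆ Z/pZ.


Work in Z/19Z: reduce every sum a + b modulo 19.
Enumerate all 8 pairs:
a = 1: 1+11=12, 1+17=18
a = 6: 6+11=17, 6+17=4
a = 7: 7+11=18, 7+17=5
a = 17: 17+11=9, 17+17=15
Distinct residues collected: {4, 5, 9, 12, 15, 17, 18}
|A + B| = 7 (out of 19 total residues).

A + B = {4, 5, 9, 12, 15, 17, 18}


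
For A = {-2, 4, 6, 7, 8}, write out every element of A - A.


A - A = {a - a' : a, a' ∈ A}.
Compute a - a' for each ordered pair (a, a'):
a = -2: -2--2=0, -2-4=-6, -2-6=-8, -2-7=-9, -2-8=-10
a = 4: 4--2=6, 4-4=0, 4-6=-2, 4-7=-3, 4-8=-4
a = 6: 6--2=8, 6-4=2, 6-6=0, 6-7=-1, 6-8=-2
a = 7: 7--2=9, 7-4=3, 7-6=1, 7-7=0, 7-8=-1
a = 8: 8--2=10, 8-4=4, 8-6=2, 8-7=1, 8-8=0
Collecting distinct values (and noting 0 appears from a-a):
A - A = {-10, -9, -8, -6, -4, -3, -2, -1, 0, 1, 2, 3, 4, 6, 8, 9, 10}
|A - A| = 17

A - A = {-10, -9, -8, -6, -4, -3, -2, -1, 0, 1, 2, 3, 4, 6, 8, 9, 10}


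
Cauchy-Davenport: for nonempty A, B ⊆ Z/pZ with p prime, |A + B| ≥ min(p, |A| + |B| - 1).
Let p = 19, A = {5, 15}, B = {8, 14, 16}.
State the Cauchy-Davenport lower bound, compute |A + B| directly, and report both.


Cauchy-Davenport: |A + B| ≥ min(p, |A| + |B| - 1) for A, B nonempty in Z/pZ.
|A| = 2, |B| = 3, p = 19.
CD lower bound = min(19, 2 + 3 - 1) = min(19, 4) = 4.
Compute A + B mod 19 directly:
a = 5: 5+8=13, 5+14=0, 5+16=2
a = 15: 15+8=4, 15+14=10, 15+16=12
A + B = {0, 2, 4, 10, 12, 13}, so |A + B| = 6.
Verify: 6 ≥ 4? Yes ✓.

CD lower bound = 4, actual |A + B| = 6.


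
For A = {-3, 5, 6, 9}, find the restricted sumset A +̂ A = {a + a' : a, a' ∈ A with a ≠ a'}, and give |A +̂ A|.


Restricted sumset: A +̂ A = {a + a' : a ∈ A, a' ∈ A, a ≠ a'}.
Equivalently, take A + A and drop any sum 2a that is achievable ONLY as a + a for a ∈ A (i.e. sums representable only with equal summands).
Enumerate pairs (a, a') with a < a' (symmetric, so each unordered pair gives one sum; this covers all a ≠ a'):
  -3 + 5 = 2
  -3 + 6 = 3
  -3 + 9 = 6
  5 + 6 = 11
  5 + 9 = 14
  6 + 9 = 15
Collected distinct sums: {2, 3, 6, 11, 14, 15}
|A +̂ A| = 6
(Reference bound: |A +̂ A| ≥ 2|A| - 3 for |A| ≥ 2, with |A| = 4 giving ≥ 5.)

|A +̂ A| = 6


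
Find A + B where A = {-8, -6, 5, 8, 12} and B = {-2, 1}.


A + B = {a + b : a ∈ A, b ∈ B}.
Enumerate all |A|·|B| = 5·2 = 10 pairs (a, b) and collect distinct sums.
a = -8: -8+-2=-10, -8+1=-7
a = -6: -6+-2=-8, -6+1=-5
a = 5: 5+-2=3, 5+1=6
a = 8: 8+-2=6, 8+1=9
a = 12: 12+-2=10, 12+1=13
Collecting distinct sums: A + B = {-10, -8, -7, -5, 3, 6, 9, 10, 13}
|A + B| = 9

A + B = {-10, -8, -7, -5, 3, 6, 9, 10, 13}


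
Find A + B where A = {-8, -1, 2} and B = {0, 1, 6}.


A + B = {a + b : a ∈ A, b ∈ B}.
Enumerate all |A|·|B| = 3·3 = 9 pairs (a, b) and collect distinct sums.
a = -8: -8+0=-8, -8+1=-7, -8+6=-2
a = -1: -1+0=-1, -1+1=0, -1+6=5
a = 2: 2+0=2, 2+1=3, 2+6=8
Collecting distinct sums: A + B = {-8, -7, -2, -1, 0, 2, 3, 5, 8}
|A + B| = 9

A + B = {-8, -7, -2, -1, 0, 2, 3, 5, 8}


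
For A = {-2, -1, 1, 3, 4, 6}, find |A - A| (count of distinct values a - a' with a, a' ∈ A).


A - A = {a - a' : a, a' ∈ A}; |A| = 6.
Bounds: 2|A|-1 ≤ |A - A| ≤ |A|² - |A| + 1, i.e. 11 ≤ |A - A| ≤ 31.
Note: 0 ∈ A - A always (from a - a). The set is symmetric: if d ∈ A - A then -d ∈ A - A.
Enumerate nonzero differences d = a - a' with a > a' (then include -d):
Positive differences: {1, 2, 3, 4, 5, 6, 7, 8}
Full difference set: {0} ∪ (positive diffs) ∪ (negative diffs).
|A - A| = 1 + 2·8 = 17 (matches direct enumeration: 17).

|A - A| = 17
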